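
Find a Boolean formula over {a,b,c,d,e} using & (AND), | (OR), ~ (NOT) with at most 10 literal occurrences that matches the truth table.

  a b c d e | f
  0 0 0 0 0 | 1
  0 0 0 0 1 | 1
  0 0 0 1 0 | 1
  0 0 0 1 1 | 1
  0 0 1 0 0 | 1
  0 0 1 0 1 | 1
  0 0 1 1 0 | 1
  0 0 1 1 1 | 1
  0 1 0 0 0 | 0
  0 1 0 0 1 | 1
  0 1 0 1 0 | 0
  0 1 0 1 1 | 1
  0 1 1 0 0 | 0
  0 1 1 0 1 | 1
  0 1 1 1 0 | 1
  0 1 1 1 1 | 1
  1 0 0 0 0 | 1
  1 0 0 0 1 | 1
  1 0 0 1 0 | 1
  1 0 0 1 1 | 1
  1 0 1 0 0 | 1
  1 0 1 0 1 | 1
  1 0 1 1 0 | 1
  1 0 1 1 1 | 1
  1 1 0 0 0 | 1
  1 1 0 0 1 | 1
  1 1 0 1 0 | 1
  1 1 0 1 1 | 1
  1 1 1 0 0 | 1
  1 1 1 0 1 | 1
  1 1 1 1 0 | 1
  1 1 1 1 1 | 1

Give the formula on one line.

  ~b = 11111111000000001111111100000000
  (d & c) = 00000011000000110000001100000011
  (a | (d & c)) = 00000011000000111111111111111111
  (b | d) = 00110011111111110011001111111111
  ((b | d) | e) = 01110111111111110111011111111111
  ((a | (d & c)) & ((b | d) | e)) = 00000011000000110111011111111111
  (~b | ((a | (d & c)) & ((b | d) | e))) = 11111111000000111111111111111111
  (e | (~b | ((a | (d & c)) & ((b | d) | e)))) = 11111111010101111111111111111111

(e | (~b | ((a | (d & c)) & ((b | d) | e))))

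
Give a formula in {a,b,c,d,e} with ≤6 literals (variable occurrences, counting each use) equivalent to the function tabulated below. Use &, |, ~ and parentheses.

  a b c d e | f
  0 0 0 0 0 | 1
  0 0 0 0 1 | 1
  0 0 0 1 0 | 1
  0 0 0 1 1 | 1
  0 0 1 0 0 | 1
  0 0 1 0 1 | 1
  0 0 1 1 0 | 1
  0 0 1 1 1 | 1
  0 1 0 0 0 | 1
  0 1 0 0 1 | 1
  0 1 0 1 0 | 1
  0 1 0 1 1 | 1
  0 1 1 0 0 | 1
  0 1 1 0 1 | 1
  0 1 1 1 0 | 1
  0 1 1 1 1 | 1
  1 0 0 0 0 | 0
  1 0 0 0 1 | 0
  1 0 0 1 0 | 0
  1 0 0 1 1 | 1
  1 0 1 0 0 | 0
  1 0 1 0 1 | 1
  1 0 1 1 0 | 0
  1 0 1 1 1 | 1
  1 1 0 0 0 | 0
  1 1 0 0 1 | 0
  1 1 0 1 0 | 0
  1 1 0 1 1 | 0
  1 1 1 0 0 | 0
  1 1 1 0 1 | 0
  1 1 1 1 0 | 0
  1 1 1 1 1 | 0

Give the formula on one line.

((e & (~b & ((d & ~b) | c))) | ~a)

  ~b = 11111111000000001111111100000000
  (d & ~b) = 00110011000000000011001100000000
  ((d & ~b) | c) = 00111111000011110011111100001111
  (~b & ((d & ~b) | c)) = 00111111000000000011111100000000
  (e & (~b & ((d & ~b) | c))) = 00010101000000000001010100000000
  ~a = 11111111111111110000000000000000
  ((e & (~b & ((d & ~b) | c))) | ~a) = 11111111111111110001010100000000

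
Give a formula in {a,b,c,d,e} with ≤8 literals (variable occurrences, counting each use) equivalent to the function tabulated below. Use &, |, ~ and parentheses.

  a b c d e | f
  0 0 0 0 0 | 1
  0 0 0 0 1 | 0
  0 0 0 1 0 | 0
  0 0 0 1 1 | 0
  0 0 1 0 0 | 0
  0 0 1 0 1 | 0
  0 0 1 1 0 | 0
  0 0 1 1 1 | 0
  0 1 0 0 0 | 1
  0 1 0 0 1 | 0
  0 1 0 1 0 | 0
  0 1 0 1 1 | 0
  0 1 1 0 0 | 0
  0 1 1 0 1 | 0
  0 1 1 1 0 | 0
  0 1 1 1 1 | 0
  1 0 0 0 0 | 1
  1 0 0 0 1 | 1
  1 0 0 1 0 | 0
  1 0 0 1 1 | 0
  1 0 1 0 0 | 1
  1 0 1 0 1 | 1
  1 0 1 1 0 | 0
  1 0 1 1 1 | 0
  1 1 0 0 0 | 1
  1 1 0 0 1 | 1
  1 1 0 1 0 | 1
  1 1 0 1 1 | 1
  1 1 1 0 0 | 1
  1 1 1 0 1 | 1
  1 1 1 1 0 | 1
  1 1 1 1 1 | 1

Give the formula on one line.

(((~e & ~c) | (d | a)) & ((a & b) | ~d))

  ~e = 10101010101010101010101010101010
  ~c = 11110000111100001111000011110000
  (~e & ~c) = 10100000101000001010000010100000
  (d | a) = 00110011001100111111111111111111
  ((~e & ~c) | (d | a)) = 10110011101100111111111111111111
  (a & b) = 00000000000000000000000011111111
  ~d = 11001100110011001100110011001100
  ((a & b) | ~d) = 11001100110011001100110011111111
  (((~e & ~c) | (d | a)) & ((a & b) | ~d)) = 10000000100000001100110011111111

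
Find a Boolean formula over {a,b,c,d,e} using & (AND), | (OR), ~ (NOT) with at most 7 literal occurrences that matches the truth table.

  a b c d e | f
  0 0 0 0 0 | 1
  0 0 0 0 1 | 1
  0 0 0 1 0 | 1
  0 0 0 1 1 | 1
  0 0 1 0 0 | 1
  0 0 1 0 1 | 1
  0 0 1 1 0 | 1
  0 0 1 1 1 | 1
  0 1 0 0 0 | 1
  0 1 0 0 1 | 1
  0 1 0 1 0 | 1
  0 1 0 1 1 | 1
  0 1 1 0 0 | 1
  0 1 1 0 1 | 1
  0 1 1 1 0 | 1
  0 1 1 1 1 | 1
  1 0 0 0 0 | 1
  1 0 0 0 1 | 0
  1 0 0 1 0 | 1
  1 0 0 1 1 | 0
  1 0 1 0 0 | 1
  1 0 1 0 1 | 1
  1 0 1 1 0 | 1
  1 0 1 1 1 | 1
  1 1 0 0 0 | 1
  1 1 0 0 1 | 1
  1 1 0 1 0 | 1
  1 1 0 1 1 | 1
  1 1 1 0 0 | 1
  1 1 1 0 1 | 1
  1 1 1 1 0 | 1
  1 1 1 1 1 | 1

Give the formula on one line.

((~e | (~a & e)) | ((~b & (b | c)) | b))

  ~e = 10101010101010101010101010101010
  ~a = 11111111111111110000000000000000
  (~a & e) = 01010101010101010000000000000000
  (~e | (~a & e)) = 11111111111111111010101010101010
  ~b = 11111111000000001111111100000000
  (b | c) = 00001111111111110000111111111111
  (~b & (b | c)) = 00001111000000000000111100000000
  ((~b & (b | c)) | b) = 00001111111111110000111111111111
  ((~e | (~a & e)) | ((~b & (b | c)) | b)) = 11111111111111111010111111111111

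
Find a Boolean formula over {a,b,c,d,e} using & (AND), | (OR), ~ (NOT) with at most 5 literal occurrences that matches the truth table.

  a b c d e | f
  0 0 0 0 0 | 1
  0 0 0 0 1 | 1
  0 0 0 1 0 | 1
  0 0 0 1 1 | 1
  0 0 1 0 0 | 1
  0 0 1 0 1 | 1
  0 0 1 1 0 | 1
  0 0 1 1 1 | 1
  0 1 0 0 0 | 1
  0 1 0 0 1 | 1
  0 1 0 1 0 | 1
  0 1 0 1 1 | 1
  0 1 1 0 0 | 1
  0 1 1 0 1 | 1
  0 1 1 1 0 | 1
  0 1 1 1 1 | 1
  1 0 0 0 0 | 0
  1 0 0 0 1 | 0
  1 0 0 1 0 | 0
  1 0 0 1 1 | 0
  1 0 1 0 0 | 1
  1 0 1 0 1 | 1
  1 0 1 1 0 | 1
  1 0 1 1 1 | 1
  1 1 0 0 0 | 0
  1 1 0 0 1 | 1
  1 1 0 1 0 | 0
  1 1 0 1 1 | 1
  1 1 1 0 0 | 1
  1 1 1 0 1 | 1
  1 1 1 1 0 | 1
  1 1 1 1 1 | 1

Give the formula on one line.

  ~a = 11111111111111110000000000000000
  (c | ~a) = 11111111111111110000111100001111
  (b & e) = 00000000010101010000000001010101
  ((c | ~a) | (b & e)) = 11111111111111110000111101011111

((c | ~a) | (b & e))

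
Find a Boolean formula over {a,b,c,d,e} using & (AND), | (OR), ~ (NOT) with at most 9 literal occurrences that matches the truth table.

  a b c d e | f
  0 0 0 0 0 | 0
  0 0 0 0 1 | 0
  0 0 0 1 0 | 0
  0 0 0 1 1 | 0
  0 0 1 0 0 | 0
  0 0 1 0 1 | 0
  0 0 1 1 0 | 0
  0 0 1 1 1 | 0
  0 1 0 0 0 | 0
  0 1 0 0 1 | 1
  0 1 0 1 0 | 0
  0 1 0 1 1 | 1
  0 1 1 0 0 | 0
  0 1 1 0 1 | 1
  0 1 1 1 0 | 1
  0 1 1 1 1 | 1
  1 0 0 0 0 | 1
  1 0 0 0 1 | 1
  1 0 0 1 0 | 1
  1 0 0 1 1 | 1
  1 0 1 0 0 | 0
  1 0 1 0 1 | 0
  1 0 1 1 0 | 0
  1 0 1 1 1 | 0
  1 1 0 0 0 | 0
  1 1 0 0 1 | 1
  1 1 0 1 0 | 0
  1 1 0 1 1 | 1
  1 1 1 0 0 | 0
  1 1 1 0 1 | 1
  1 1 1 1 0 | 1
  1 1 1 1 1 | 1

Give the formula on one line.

  (d & c) = 00000011000000110000001100000011
  ((d & c) | e) = 01010111010101110101011101010111
  (b & ((d & c) | e)) = 00000000010101110000000001010111
  ~c = 11110000111100001111000011110000
  ~b = 11111111000000001111111100000000
  (a & ~b) = 00000000000000001111111100000000
  (~c & (a & ~b)) = 00000000000000001111000000000000
  ((b & ((d & c) | e)) | (~c & (a & ~b))) = 00000000010101111111000001010111

((b & ((d & c) | e)) | (~c & (a & ~b)))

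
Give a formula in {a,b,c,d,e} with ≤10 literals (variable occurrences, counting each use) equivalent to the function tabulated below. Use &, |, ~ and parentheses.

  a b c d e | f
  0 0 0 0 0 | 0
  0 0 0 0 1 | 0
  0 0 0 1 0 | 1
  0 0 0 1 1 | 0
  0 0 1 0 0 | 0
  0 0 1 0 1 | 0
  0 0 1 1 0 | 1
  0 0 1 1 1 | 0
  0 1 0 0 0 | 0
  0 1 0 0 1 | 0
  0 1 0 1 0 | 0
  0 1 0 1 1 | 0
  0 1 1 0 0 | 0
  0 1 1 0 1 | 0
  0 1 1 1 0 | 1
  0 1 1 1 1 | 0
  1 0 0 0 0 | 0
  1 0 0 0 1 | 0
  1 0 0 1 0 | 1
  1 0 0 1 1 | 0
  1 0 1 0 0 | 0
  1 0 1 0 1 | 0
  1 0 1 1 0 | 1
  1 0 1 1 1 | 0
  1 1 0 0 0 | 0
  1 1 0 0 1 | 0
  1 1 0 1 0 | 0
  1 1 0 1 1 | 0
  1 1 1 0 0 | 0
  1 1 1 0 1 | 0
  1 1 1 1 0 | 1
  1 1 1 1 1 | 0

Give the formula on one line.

  ~a = 11111111111111110000000000000000
  ~d = 11001100110011001100110011001100
  (~a & ~d) = 11001100110011000000000000000000
  ((~a & ~d) | d) = 11111111111111110011001100110011
  ~e = 10101010101010101010101010101010
  ~b = 11111111000000001111111100000000
  (c | ~b) = 11111111000011111111111100001111
  (~e & (c | ~b)) = 10101010000010101010101000001010
  (((~a & ~d) | d) & (~e & (c | ~b))) = 10101010000010100010001000000010
  (d & (((~a & ~d) | d) & (~e & (c | ~b)))) = 00100010000000100010001000000010

(d & (((~a & ~d) | d) & (~e & (c | ~b))))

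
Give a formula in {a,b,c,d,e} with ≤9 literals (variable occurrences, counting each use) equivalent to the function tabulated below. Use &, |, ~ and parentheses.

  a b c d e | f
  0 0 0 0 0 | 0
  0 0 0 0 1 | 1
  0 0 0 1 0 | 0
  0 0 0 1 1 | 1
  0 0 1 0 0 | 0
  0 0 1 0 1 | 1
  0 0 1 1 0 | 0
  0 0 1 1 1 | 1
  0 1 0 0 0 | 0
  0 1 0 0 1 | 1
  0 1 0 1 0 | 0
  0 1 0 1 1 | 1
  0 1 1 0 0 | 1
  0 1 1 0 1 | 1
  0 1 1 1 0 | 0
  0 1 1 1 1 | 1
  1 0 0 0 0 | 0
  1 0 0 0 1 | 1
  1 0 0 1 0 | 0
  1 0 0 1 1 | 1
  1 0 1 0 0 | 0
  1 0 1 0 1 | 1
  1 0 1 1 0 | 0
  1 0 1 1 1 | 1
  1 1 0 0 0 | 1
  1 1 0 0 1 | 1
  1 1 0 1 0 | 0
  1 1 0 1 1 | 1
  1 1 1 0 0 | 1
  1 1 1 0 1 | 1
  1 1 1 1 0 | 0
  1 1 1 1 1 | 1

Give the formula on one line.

(((b & (~d | ~b)) & (c | a)) | e)

  ~d = 11001100110011001100110011001100
  ~b = 11111111000000001111111100000000
  (~d | ~b) = 11111111110011001111111111001100
  (b & (~d | ~b)) = 00000000110011000000000011001100
  (c | a) = 00001111000011111111111111111111
  ((b & (~d | ~b)) & (c | a)) = 00000000000011000000000011001100
  (((b & (~d | ~b)) & (c | a)) | e) = 01010101010111010101010111011101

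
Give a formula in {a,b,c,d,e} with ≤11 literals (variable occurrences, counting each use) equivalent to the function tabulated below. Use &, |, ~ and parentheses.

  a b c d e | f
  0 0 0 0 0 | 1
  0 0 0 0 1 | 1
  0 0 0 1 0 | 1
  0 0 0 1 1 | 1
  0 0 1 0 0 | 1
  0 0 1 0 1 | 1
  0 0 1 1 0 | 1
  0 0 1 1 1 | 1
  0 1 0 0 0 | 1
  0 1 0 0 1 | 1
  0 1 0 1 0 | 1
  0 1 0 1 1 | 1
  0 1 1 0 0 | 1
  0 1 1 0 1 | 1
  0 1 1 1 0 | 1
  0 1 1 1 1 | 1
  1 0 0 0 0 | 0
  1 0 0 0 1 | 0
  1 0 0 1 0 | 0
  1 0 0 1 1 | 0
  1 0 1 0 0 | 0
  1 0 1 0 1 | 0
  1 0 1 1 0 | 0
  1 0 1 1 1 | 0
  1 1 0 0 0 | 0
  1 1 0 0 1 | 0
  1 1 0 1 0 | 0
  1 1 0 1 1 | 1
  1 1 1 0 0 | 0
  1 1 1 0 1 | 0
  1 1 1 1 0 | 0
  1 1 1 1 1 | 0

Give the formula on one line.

  ~a = 11111111111111110000000000000000
  ~e = 10101010101010101010101010101010
  (d | ~e) = 10111011101110111011101110111011
  ((d | ~e) & e) = 00010001000100010001000100010001
  ~b = 11111111000000001111111100000000
  (~b & ~a) = 11111111000000000000000000000000
  ~c = 11110000111100001111000011110000
  ((~b & ~a) | ~c) = 11111111111100001111000011110000
  (((~b & ~a) | ~c) & b) = 00000000111100000000000011110000
  (((d | ~e) & e) & (((~b & ~a) | ~c) & b)) = 00000000000100000000000000010000
  (~a | (((d | ~e) & e) & (((~b & ~a) | ~c) & b))) = 11111111111111110000000000010000

(~a | (((d | ~e) & e) & (((~b & ~a) | ~c) & b)))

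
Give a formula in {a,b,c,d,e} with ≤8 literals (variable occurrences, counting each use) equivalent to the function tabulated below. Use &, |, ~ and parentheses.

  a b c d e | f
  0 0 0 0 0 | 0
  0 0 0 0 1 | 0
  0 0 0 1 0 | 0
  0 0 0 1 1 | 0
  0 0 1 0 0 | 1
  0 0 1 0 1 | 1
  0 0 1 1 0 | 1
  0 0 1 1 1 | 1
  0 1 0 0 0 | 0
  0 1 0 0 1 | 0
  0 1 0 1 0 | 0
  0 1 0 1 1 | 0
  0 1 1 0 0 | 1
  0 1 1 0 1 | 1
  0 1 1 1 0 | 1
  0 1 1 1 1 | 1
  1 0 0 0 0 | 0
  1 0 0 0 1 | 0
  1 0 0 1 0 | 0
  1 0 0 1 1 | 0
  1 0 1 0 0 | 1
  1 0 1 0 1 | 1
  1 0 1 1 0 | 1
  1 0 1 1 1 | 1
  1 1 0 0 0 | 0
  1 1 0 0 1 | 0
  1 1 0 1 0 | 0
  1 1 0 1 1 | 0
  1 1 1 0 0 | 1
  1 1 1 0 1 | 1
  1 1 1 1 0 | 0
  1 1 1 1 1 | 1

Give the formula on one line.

  ~c = 11110000111100001111000011110000
  ~a = 11111111111111110000000000000000
  (~a & b) = 00000000111111110000000000000000
  ((~a & b) | e) = 01010101111111110101010101010101
  ~b = 11111111000000001111111100000000
  ~d = 11001100110011001100110011001100
  (~b | ~d) = 11111111110011001111111111001100
  (((~a & b) | e) | (~b | ~d)) = 11111111111111111111111111011101
  (~c | (((~a & b) | e) | (~b | ~d))) = 11111111111111111111111111111101
  ((~c | (((~a & b) | e) | (~b | ~d))) & c) = 00001111000011110000111100001101

((~c | (((~a & b) | e) | (~b | ~d))) & c)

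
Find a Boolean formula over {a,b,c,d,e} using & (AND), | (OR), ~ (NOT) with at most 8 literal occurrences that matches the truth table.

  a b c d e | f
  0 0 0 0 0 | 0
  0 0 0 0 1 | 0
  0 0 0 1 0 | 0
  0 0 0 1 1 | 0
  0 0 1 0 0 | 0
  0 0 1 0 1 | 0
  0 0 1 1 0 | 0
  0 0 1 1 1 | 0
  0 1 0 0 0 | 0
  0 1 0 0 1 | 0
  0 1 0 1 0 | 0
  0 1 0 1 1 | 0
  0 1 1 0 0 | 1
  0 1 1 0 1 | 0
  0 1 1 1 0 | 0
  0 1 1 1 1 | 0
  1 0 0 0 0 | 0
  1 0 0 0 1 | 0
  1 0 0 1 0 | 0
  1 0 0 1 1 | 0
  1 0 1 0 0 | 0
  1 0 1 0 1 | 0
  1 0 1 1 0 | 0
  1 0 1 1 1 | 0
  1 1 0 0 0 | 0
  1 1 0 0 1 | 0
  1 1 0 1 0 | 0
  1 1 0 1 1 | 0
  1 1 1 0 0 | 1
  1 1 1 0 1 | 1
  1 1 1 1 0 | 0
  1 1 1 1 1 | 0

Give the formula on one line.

  ~d = 11001100110011001100110011001100
  (c & ~d) = 00001100000011000000110000001100
  ~e = 10101010101010101010101010101010
  (a | ~e) = 10101010101010101111111111111111
  ((a | ~e) & b) = 00000000101010100000000011111111
  ((c & ~d) & ((a | ~e) & b)) = 00000000000010000000000000001100

((c & ~d) & ((a | ~e) & b))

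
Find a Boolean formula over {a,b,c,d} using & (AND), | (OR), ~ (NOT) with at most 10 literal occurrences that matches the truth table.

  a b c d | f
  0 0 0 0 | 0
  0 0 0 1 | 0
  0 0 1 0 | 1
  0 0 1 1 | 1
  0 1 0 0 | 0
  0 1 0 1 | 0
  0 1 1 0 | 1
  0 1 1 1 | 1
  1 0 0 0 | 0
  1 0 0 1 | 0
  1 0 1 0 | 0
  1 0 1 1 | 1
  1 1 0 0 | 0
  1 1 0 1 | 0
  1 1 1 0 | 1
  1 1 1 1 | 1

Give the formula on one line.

  (d | c) = 0111011101110111
  ~a = 1111111100000000
  (~a | b) = 1111111100001111
  ((d | c) & (~a | b)) = 0111011100000111
  ~b = 1111000011110000
  (d & ~b) = 0101000001010000
  (((d | c) & (~a | b)) | (d & ~b)) = 0111011101010111
  ((((d | c) & (~a | b)) | (d & ~b)) & c) = 0011001100010011

((((d | c) & (~a | b)) | (d & ~b)) & c)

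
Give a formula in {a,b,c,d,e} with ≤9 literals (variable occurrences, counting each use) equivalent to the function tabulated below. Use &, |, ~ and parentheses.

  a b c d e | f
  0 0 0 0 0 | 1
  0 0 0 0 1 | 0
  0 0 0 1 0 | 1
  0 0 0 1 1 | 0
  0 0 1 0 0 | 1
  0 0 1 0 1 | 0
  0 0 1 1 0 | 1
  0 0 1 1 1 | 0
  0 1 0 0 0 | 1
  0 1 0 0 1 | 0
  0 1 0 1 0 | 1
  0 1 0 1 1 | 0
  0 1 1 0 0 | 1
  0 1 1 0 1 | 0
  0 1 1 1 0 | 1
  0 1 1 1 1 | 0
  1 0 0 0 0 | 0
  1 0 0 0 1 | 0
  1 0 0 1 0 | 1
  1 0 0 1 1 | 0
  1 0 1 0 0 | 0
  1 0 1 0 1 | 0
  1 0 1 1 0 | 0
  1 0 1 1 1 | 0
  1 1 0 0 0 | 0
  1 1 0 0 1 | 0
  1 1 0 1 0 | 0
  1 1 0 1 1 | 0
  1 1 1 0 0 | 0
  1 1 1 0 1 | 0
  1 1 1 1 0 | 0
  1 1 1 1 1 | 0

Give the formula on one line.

(((~e & (~a | (~b | ~d))) & (~a | d)) & (~c | ~a))

  ~e = 10101010101010101010101010101010
  ~a = 11111111111111110000000000000000
  ~b = 11111111000000001111111100000000
  ~d = 11001100110011001100110011001100
  (~b | ~d) = 11111111110011001111111111001100
  (~a | (~b | ~d)) = 11111111111111111111111111001100
  (~e & (~a | (~b | ~d))) = 10101010101010101010101010001000
  (~a | d) = 11111111111111110011001100110011
  ((~e & (~a | (~b | ~d))) & (~a | d)) = 10101010101010100010001000000000
  ~c = 11110000111100001111000011110000
  (~c | ~a) = 11111111111111111111000011110000
  (((~e & (~a | (~b | ~d))) & (~a | d)) & (~c | ~a)) = 10101010101010100010000000000000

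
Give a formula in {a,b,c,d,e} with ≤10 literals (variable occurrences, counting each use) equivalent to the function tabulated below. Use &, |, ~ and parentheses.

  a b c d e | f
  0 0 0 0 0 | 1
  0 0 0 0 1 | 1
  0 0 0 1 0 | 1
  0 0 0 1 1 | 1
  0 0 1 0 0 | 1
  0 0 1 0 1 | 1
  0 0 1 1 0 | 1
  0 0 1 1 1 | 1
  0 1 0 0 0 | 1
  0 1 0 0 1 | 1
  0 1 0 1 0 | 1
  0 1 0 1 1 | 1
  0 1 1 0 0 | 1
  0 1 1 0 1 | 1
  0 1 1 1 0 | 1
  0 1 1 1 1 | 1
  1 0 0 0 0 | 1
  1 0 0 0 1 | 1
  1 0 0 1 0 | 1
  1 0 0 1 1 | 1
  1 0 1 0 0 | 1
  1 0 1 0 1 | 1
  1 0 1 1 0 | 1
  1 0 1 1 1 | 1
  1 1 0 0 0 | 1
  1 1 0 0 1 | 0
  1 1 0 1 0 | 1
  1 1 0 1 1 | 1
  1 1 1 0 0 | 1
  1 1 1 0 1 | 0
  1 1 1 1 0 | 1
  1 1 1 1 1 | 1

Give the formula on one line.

  ~b = 11111111000000001111111100000000
  (a & ~b) = 00000000000000001111111100000000
  ~d = 11001100110011001100110011001100
  ((a & ~b) & ~d) = 00000000000000001100110000000000
  ~e = 10101010101010101010101010101010
  (d | ~e) = 10111011101110111011101110111011
  ~a = 11111111111111110000000000000000
  (d | ~a) = 11111111111111110011001100110011
  ((d | ~e) | (d | ~a)) = 11111111111111111011101110111011
  (((a & ~b) & ~d) | ((d | ~e) | (d | ~a))) = 11111111111111111111111110111011

(((a & ~b) & ~d) | ((d | ~e) | (d | ~a)))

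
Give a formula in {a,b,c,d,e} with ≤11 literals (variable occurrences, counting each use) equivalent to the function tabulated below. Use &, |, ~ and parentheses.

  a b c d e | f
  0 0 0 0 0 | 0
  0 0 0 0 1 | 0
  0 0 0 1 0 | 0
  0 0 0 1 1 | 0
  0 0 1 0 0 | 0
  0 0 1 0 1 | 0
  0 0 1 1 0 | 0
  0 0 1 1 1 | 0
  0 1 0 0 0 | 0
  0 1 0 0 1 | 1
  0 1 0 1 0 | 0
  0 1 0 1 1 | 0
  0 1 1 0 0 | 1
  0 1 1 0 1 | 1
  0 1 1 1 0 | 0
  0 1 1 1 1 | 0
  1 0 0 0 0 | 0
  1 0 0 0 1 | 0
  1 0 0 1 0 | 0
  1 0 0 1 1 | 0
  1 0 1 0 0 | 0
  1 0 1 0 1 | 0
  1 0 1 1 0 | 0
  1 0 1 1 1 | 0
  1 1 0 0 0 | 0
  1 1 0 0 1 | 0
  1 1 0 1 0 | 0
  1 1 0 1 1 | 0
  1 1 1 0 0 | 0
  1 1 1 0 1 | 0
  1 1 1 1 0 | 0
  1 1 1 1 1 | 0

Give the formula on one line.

  ~a = 11111111111111110000000000000000
  ~c = 11110000111100001111000011110000
  (~a | ~c) = 11111111111111111111000011110000
  ~b = 11111111000000001111111100000000
  ((~a | ~c) & ~b) = 11111111000000001111000000000000
  (a & ((~a | ~c) & ~b)) = 00000000000000001111000000000000
  (c | (a & ((~a | ~c) & ~b))) = 00001111000011111111111100001111
  ((c | (a & ((~a | ~c) & ~b))) | e) = 01011111010111111111111101011111
  (~a & b) = 00000000111111110000000000000000
  ~d = 11001100110011001100110011001100
  ((~a & b) & ~d) = 00000000110011000000000000000000
  (((c | (a & ((~a | ~c) & ~b))) | e) & ((~a & b) & ~d)) = 00000000010011000000000000000000

(((c | (a & ((~a | ~c) & ~b))) | e) & ((~a & b) & ~d))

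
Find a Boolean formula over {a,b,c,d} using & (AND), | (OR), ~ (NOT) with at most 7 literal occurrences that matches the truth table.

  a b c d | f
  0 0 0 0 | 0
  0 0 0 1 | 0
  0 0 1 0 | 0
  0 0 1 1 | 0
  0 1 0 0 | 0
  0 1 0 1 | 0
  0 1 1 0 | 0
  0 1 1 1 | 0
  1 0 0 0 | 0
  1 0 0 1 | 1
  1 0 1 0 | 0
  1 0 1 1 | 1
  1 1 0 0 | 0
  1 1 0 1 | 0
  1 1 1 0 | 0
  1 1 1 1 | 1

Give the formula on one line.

((a & d) & (c | ~b))

  (a & d) = 0000000001010101
  ~b = 1111000011110000
  (c | ~b) = 1111001111110011
  ((a & d) & (c | ~b)) = 0000000001010001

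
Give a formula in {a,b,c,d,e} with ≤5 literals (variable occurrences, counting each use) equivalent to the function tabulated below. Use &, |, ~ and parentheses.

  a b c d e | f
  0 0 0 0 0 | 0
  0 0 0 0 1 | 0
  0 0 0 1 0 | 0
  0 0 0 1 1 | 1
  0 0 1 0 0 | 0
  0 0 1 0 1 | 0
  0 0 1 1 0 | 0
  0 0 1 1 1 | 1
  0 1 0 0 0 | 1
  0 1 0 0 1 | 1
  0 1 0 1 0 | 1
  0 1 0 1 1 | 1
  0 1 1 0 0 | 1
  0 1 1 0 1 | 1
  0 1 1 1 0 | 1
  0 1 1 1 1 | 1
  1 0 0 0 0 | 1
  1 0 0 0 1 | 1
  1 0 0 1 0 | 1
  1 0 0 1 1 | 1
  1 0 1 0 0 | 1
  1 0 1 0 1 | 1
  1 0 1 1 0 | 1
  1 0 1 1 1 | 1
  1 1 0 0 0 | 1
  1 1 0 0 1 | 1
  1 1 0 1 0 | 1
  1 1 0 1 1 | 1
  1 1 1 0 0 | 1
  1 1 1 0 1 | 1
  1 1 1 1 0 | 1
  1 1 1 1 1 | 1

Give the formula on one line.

((a | (e & d)) | b)

  (e & d) = 00010001000100010001000100010001
  (a | (e & d)) = 00010001000100011111111111111111
  ((a | (e & d)) | b) = 00010001111111111111111111111111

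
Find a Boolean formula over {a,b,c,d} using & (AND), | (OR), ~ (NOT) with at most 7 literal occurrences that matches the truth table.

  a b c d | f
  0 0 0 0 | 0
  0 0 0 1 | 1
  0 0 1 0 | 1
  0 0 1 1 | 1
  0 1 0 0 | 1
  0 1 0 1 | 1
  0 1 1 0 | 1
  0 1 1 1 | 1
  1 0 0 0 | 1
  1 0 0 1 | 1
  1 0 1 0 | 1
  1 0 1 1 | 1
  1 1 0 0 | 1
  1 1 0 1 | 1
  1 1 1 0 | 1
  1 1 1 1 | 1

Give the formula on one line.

((a | (d | c)) | (b & (~a | d)))

  (d | c) = 0111011101110111
  (a | (d | c)) = 0111011111111111
  ~a = 1111111100000000
  (~a | d) = 1111111101010101
  (b & (~a | d)) = 0000111100000101
  ((a | (d | c)) | (b & (~a | d))) = 0111111111111111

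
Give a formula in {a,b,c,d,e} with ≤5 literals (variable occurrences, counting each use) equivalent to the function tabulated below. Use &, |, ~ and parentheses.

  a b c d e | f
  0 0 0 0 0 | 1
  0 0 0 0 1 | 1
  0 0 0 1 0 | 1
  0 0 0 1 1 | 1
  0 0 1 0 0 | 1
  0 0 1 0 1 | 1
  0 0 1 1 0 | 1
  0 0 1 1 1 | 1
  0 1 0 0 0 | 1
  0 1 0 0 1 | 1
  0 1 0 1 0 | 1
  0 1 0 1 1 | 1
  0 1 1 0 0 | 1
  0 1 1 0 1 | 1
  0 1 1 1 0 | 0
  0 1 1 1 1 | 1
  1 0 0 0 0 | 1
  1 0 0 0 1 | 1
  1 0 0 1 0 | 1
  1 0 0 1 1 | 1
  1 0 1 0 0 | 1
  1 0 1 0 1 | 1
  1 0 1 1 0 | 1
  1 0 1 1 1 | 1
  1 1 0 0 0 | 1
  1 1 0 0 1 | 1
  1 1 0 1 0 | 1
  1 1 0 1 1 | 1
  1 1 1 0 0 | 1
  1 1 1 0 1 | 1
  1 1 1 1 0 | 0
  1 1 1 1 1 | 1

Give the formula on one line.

((~d | e) | (~c | ~b))

  ~d = 11001100110011001100110011001100
  (~d | e) = 11011101110111011101110111011101
  ~c = 11110000111100001111000011110000
  ~b = 11111111000000001111111100000000
  (~c | ~b) = 11111111111100001111111111110000
  ((~d | e) | (~c | ~b)) = 11111111111111011111111111111101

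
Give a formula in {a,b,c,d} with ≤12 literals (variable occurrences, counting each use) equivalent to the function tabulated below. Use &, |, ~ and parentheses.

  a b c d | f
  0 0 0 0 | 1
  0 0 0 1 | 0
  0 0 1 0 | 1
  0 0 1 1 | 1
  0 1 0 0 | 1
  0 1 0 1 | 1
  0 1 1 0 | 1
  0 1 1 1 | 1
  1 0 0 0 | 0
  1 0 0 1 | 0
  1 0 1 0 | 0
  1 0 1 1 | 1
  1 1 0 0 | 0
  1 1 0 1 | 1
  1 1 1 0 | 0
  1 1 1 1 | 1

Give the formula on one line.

(((((~b & (d | a)) | ~a) & c) | (b | ~d)) & (~a | d))

  ~b = 1111000011110000
  (d | a) = 0101010111111111
  (~b & (d | a)) = 0101000011110000
  ~a = 1111111100000000
  ((~b & (d | a)) | ~a) = 1111111111110000
  (((~b & (d | a)) | ~a) & c) = 0011001100110000
  ~d = 1010101010101010
  (b | ~d) = 1010111110101111
  ((((~b & (d | a)) | ~a) & c) | (b | ~d)) = 1011111110111111
  (~a | d) = 1111111101010101
  (((((~b & (d | a)) | ~a) & c) | (b | ~d)) & (~a | d)) = 1011111100010101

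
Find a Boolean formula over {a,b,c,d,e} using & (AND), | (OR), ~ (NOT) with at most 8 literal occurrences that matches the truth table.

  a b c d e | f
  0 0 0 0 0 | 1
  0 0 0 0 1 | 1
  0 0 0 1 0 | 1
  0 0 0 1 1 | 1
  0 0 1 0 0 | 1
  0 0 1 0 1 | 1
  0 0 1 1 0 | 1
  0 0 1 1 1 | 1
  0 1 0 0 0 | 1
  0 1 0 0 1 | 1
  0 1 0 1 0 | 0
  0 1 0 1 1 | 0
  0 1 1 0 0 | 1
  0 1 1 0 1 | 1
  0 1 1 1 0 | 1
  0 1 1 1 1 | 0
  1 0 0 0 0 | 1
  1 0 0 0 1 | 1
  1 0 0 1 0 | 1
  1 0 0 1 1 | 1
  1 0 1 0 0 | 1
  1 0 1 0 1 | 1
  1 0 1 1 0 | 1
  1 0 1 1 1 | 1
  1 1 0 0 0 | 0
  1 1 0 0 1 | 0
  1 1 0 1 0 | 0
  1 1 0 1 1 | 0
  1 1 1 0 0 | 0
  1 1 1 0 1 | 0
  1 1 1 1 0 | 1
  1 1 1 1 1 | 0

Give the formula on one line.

  ~b = 11111111000000001111111100000000
  ~d = 11001100110011001100110011001100
  ~a = 11111111111111110000000000000000
  (~d & ~a) = 11001100110011000000000000000000
  ~e = 10101010101010101010101010101010
  (e | c) = 01011111010111110101111101011111
  (~e & (e | c)) = 00001010000010100000101000001010
  ((~e & (e | c)) & d) = 00000010000000100000001000000010
  ((~d & ~a) | ((~e & (e | c)) & d)) = 11001110110011100000001000000010
  (~b | ((~d & ~a) | ((~e & (e | c)) & d))) = 11111111110011101111111100000010

(~b | ((~d & ~a) | ((~e & (e | c)) & d)))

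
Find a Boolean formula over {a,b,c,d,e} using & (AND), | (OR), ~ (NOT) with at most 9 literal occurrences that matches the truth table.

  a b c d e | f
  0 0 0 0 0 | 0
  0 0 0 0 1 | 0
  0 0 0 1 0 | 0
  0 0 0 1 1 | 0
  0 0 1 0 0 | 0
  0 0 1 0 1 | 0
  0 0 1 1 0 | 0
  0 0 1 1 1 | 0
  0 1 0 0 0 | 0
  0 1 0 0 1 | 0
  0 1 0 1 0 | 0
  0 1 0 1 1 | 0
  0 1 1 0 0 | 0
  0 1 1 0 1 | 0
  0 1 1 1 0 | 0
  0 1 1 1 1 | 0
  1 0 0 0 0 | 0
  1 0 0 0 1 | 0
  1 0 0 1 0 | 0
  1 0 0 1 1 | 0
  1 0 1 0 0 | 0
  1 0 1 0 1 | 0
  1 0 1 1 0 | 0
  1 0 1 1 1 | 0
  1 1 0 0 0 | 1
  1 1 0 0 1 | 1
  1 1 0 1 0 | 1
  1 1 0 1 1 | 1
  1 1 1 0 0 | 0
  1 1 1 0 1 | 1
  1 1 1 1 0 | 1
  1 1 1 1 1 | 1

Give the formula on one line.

(a & (((((~c | e) & b) | d) | (~a | e)) & b))

  ~c = 11110000111100001111000011110000
  (~c | e) = 11110101111101011111010111110101
  ((~c | e) & b) = 00000000111101010000000011110101
  (((~c | e) & b) | d) = 00110011111101110011001111110111
  ~a = 11111111111111110000000000000000
  (~a | e) = 11111111111111110101010101010101
  ((((~c | e) & b) | d) | (~a | e)) = 11111111111111110111011111110111
  (((((~c | e) & b) | d) | (~a | e)) & b) = 00000000111111110000000011110111
  (a & (((((~c | e) & b) | d) | (~a | e)) & b)) = 00000000000000000000000011110111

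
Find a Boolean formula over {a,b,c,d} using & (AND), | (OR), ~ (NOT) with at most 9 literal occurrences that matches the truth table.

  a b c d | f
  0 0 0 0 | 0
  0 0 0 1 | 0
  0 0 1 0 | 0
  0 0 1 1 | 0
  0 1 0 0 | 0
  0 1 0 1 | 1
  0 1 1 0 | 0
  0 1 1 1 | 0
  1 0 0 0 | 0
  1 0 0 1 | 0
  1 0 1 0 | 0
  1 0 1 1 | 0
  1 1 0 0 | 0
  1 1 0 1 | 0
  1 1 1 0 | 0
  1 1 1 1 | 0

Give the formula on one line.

((d & (~c & ~a)) & ((b & ((~b | d) | (~a | d))) | a))

  ~c = 1100110011001100
  ~a = 1111111100000000
  (~c & ~a) = 1100110000000000
  (d & (~c & ~a)) = 0100010000000000
  ~b = 1111000011110000
  (~b | d) = 1111010111110101
  (~a | d) = 1111111101010101
  ((~b | d) | (~a | d)) = 1111111111110101
  (b & ((~b | d) | (~a | d))) = 0000111100000101
  ((b & ((~b | d) | (~a | d))) | a) = 0000111111111111
  ((d & (~c & ~a)) & ((b & ((~b | d) | (~a | d))) | a)) = 0000010000000000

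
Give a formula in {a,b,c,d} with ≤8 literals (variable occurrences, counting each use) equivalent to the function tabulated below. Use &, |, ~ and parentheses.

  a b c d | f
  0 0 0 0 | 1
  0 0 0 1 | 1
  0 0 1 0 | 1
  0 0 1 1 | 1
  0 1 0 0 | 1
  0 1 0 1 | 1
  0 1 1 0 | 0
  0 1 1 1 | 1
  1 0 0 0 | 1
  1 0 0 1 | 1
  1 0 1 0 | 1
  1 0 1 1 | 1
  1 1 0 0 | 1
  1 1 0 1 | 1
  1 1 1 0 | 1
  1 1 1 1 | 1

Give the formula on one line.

(((a | d) | (~b | (c & a))) | ~c)

  (a | d) = 0101010111111111
  ~b = 1111000011110000
  (c & a) = 0000000000110011
  (~b | (c & a)) = 1111000011110011
  ((a | d) | (~b | (c & a))) = 1111010111111111
  ~c = 1100110011001100
  (((a | d) | (~b | (c & a))) | ~c) = 1111110111111111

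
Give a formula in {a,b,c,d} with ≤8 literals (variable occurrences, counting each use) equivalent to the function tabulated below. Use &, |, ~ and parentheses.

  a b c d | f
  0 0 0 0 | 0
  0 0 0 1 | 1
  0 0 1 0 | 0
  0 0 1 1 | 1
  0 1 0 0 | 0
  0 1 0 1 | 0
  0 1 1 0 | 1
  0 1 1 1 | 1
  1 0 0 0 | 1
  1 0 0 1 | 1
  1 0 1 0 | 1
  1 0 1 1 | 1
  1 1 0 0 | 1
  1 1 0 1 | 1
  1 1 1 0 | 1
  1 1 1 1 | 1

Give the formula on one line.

  ~b = 1111000011110000
  (a & ~b) = 0000000011110000
  (d | b) = 0101111101011111
  ((a & ~b) | (d | b)) = 0101111111111111
  (c | ~b) = 1111001111110011
  (c | a) = 0011001111111111
  ((c | ~b) | (c | a)) = 1111001111111111
  (((a & ~b) | (d | b)) & ((c | ~b) | (c | a))) = 0101001111111111

(((a & ~b) | (d | b)) & ((c | ~b) | (c | a)))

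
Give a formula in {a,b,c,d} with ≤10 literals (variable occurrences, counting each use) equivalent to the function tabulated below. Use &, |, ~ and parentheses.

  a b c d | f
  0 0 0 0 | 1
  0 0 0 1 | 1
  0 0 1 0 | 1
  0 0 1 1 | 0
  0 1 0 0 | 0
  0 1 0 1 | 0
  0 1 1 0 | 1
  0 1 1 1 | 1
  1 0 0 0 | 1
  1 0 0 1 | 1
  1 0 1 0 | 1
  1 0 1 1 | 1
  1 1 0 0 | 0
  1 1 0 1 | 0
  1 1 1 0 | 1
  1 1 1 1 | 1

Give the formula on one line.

  ~b = 1111000011110000
  (~b | c) = 1111001111110011
  ~c = 1100110011001100
  (d | ~c) = 1101110111011101
  ((d | ~c) & a) = 0000000011011101
  (b | ((d | ~c) & a)) = 0000111111011111
  ~d = 1010101010101010
  (~d | ~c) = 1110111011101110
  ((b | ((d | ~c) & a)) | (~d | ~c)) = 1110111111111111
  ((~b | c) & ((b | ((d | ~c) & a)) | (~d | ~c))) = 1110001111110011

((~b | c) & ((b | ((d | ~c) & a)) | (~d | ~c)))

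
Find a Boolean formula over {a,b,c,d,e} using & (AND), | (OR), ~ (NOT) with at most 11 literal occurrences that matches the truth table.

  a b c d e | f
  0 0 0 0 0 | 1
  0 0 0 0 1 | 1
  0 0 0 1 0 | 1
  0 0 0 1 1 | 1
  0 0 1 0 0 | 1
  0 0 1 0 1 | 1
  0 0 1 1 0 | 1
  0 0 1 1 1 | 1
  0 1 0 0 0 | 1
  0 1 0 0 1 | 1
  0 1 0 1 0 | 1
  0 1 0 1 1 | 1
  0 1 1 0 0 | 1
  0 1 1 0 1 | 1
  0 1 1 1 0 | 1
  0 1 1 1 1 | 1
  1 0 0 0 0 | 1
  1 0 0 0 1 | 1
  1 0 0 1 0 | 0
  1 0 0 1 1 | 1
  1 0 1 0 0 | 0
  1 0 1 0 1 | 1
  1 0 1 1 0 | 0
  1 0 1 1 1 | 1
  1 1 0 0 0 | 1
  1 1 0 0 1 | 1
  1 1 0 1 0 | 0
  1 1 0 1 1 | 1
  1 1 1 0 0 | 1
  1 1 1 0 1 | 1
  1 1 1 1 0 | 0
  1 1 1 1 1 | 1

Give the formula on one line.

((e | ((b | ~c) & ((e | (c & (~a & d))) | ~d))) | ~a)

  ~c = 11110000111100001111000011110000
  (b | ~c) = 11110000111111111111000011111111
  ~a = 11111111111111110000000000000000
  (~a & d) = 00110011001100110000000000000000
  (c & (~a & d)) = 00000011000000110000000000000000
  (e | (c & (~a & d))) = 01010111010101110101010101010101
  ~d = 11001100110011001100110011001100
  ((e | (c & (~a & d))) | ~d) = 11011111110111111101110111011101
  ((b | ~c) & ((e | (c & (~a & d))) | ~d)) = 11010000110111111101000011011101
  (e | ((b | ~c) & ((e | (c & (~a & d))) | ~d))) = 11010101110111111101010111011101
  ((e | ((b | ~c) & ((e | (c & (~a & d))) | ~d))) | ~a) = 11111111111111111101010111011101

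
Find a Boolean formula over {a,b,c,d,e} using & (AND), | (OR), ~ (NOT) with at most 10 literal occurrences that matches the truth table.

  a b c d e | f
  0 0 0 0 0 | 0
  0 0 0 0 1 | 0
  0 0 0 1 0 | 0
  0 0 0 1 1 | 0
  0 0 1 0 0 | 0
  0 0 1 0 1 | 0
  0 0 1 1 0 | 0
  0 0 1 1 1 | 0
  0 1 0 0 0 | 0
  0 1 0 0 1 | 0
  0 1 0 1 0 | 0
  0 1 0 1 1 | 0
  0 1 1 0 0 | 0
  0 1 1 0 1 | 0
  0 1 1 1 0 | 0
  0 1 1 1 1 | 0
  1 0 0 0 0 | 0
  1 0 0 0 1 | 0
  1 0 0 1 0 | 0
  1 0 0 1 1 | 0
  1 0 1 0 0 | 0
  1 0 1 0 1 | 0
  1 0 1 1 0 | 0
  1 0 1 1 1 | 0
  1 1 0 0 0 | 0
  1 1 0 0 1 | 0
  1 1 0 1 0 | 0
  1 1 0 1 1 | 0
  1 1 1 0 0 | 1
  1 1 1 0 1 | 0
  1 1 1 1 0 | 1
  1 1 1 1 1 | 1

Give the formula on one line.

  ~d = 11001100110011001100110011001100
  ~c = 11110000111100001111000011110000
  (~c | d) = 11110011111100111111001111110011
  (~d & (~c | d)) = 11000000110000001100000011000000
  (a | (~d & (~c | d))) = 11000000110000001111111111111111
  ~e = 10101010101010101010101010101010
  (~e | d) = 10111011101110111011101110111011
  (c & b) = 00000000000011110000000000001111
  ((~e | d) & (c & b)) = 00000000000010110000000000001011
  ((a | (~d & (~c | d))) & ((~e | d) & (c & b))) = 00000000000000000000000000001011

((a | (~d & (~c | d))) & ((~e | d) & (c & b)))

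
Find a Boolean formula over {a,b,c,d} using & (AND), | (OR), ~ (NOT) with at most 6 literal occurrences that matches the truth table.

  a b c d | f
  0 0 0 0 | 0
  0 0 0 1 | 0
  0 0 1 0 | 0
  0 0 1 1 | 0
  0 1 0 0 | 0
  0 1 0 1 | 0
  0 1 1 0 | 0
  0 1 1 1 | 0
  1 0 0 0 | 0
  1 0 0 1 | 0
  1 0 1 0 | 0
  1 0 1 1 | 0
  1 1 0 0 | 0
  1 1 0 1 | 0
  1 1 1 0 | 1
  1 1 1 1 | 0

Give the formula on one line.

  (c | d) = 0111011101110111
  ~d = 1010101010101010
  ((c | d) & ~d) = 0010001000100010
  (((c | d) & ~d) & a) = 0000000000100010
  (b & (((c | d) & ~d) & a)) = 0000000000000010

(b & (((c | d) & ~d) & a))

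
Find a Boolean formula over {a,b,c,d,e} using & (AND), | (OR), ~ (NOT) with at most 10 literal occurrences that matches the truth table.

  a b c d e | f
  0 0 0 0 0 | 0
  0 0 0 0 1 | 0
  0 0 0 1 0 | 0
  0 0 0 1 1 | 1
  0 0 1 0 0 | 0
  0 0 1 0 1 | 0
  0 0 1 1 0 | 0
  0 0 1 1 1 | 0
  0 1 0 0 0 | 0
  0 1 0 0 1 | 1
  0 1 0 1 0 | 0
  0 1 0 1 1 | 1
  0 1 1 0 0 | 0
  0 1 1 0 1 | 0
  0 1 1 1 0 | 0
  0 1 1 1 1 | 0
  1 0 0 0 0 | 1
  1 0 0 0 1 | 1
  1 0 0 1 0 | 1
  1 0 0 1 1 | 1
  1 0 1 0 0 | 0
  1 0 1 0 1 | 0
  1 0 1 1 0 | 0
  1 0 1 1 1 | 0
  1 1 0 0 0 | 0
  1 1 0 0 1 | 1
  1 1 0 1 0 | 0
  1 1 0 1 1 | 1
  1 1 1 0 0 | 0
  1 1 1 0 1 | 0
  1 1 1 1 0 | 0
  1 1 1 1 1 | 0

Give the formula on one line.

  ~b = 11111111000000001111111100000000
  (e | ~b) = 11111111010101011111111101010101
  ~c = 11110000111100001111000011110000
  (d & e) = 00010001000100010001000100010001
  ((d & e) | a) = 00010001000100011111111111111111
  (((d & e) | a) & ~c) = 00010000000100001111000011110000
  ((((d & e) | a) & ~c) | b) = 00010000111111111111000011111111
  (~c & ((((d & e) | a) & ~c) | b)) = 00010000111100001111000011110000
  ((e | ~b) & (~c & ((((d & e) | a) & ~c) | b))) = 00010000010100001111000001010000

((e | ~b) & (~c & ((((d & e) | a) & ~c) | b)))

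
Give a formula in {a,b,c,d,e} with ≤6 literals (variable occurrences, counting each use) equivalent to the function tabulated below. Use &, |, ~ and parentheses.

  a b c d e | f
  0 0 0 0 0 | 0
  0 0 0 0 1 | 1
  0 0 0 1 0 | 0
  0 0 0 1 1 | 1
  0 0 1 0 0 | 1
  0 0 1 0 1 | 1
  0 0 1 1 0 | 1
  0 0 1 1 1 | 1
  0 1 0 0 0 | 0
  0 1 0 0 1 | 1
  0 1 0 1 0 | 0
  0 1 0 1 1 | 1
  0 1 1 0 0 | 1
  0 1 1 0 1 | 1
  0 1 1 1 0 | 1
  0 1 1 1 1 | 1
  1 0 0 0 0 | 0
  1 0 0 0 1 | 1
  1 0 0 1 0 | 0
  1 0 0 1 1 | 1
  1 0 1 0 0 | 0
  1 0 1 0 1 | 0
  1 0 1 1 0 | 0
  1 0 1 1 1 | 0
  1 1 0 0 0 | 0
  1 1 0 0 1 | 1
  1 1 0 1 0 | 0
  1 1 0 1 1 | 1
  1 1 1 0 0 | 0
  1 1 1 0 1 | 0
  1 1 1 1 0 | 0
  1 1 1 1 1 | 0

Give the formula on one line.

((c & ~a) | (e & ~c))

  ~a = 11111111111111110000000000000000
  (c & ~a) = 00001111000011110000000000000000
  ~c = 11110000111100001111000011110000
  (e & ~c) = 01010000010100000101000001010000
  ((c & ~a) | (e & ~c)) = 01011111010111110101000001010000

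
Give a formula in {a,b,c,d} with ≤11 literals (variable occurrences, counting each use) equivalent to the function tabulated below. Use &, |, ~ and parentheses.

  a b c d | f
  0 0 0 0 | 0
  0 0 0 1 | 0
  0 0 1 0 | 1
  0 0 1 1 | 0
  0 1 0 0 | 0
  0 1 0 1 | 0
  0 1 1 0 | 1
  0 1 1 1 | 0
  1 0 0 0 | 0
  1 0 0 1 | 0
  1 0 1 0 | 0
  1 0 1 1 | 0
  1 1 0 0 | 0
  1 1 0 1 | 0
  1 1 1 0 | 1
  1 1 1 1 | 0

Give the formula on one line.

(~d & ((c | d) & (((b & ~a) | c) & ((b | ~a) | d))))

  ~d = 1010101010101010
  (c | d) = 0111011101110111
  ~a = 1111111100000000
  (b & ~a) = 0000111100000000
  ((b & ~a) | c) = 0011111100110011
  (b | ~a) = 1111111100001111
  ((b | ~a) | d) = 1111111101011111
  (((b & ~a) | c) & ((b | ~a) | d)) = 0011111100010011
  ((c | d) & (((b & ~a) | c) & ((b | ~a) | d))) = 0011011100010011
  (~d & ((c | d) & (((b & ~a) | c) & ((b | ~a) | d)))) = 0010001000000010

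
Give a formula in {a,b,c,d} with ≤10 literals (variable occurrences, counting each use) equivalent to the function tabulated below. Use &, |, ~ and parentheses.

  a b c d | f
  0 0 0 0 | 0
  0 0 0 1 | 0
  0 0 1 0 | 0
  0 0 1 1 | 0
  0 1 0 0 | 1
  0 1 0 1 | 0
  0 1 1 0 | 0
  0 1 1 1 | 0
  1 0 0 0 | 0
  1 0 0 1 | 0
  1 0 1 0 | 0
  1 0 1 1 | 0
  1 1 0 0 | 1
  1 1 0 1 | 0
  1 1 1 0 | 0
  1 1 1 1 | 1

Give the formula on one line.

((b & (~c | d)) & ((~c & (~d | c)) | (a & c)))

  ~c = 1100110011001100
  (~c | d) = 1101110111011101
  (b & (~c | d)) = 0000110100001101
  ~d = 1010101010101010
  (~d | c) = 1011101110111011
  (~c & (~d | c)) = 1000100010001000
  (a & c) = 0000000000110011
  ((~c & (~d | c)) | (a & c)) = 1000100010111011
  ((b & (~c | d)) & ((~c & (~d | c)) | (a & c))) = 0000100000001001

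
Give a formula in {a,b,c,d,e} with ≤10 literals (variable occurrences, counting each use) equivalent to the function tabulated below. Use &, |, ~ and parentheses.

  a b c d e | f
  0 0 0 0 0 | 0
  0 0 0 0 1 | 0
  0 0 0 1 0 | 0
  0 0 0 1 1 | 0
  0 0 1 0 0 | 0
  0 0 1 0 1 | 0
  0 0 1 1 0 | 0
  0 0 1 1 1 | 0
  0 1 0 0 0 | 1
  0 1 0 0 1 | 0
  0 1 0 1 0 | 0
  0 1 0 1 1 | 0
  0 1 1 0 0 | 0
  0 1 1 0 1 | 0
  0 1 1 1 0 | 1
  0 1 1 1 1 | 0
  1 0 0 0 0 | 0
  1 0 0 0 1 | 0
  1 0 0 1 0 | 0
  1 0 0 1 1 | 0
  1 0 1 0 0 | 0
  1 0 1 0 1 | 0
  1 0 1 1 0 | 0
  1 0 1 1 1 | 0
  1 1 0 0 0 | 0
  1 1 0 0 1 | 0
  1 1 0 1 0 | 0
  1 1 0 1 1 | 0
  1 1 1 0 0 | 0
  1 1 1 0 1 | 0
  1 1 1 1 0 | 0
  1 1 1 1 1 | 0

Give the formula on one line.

((((~b | ~d) & ~e) | c) & (((d & ~e) | ~c) & (~a & b)))

  ~b = 11111111000000001111111100000000
  ~d = 11001100110011001100110011001100
  (~b | ~d) = 11111111110011001111111111001100
  ~e = 10101010101010101010101010101010
  ((~b | ~d) & ~e) = 10101010100010001010101010001000
  (((~b | ~d) & ~e) | c) = 10101111100011111010111110001111
  (d & ~e) = 00100010001000100010001000100010
  ~c = 11110000111100001111000011110000
  ((d & ~e) | ~c) = 11110010111100101111001011110010
  ~a = 11111111111111110000000000000000
  (~a & b) = 00000000111111110000000000000000
  (((d & ~e) | ~c) & (~a & b)) = 00000000111100100000000000000000
  ((((~b | ~d) & ~e) | c) & (((d & ~e) | ~c) & (~a & b))) = 00000000100000100000000000000000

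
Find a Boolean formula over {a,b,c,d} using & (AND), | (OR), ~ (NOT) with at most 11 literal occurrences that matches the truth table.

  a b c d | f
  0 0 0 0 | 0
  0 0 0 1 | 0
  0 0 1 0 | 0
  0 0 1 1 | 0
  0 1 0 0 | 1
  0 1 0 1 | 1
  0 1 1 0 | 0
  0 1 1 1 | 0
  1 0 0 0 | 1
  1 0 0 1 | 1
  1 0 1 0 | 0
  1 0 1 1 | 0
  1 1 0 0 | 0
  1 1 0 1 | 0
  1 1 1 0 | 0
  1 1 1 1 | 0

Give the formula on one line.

  ~b = 1111000011110000
  ~d = 1010101010101010
  ~c = 1100110011001100
  (~c & a) = 0000000011001100
  (~d | (~c & a)) = 1010101011101110
  (~b & (~d | (~c & a))) = 1010000011100000
  ~a = 1111111100000000
  (~a & b) = 0000111100000000
  ((~b & (~d | (~c & a))) | (~a & b)) = 1010111111100000
  (a | b) = 0000111111111111
  ((a | b) & ~c) = 0000110011001100
  (((~b & (~d | (~c & a))) | (~a & b)) & ((a | b) & ~c)) = 0000110011000000

(((~b & (~d | (~c & a))) | (~a & b)) & ((a | b) & ~c))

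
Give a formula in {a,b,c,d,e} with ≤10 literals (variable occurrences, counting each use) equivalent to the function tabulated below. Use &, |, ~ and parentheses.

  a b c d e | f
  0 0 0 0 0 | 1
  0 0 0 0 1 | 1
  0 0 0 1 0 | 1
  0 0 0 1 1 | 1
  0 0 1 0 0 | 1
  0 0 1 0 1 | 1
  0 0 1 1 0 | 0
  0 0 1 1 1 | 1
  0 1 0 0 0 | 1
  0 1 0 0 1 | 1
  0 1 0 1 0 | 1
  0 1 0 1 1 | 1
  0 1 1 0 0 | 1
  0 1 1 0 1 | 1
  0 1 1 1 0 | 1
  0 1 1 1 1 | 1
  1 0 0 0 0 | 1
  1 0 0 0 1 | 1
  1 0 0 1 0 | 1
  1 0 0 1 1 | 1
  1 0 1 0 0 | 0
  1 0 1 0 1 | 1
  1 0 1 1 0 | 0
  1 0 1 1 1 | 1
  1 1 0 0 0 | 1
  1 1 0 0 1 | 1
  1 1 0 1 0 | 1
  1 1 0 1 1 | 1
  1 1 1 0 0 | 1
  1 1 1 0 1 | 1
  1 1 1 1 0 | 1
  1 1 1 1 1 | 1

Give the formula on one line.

  (e | b) = 01010101111111110101010111111111
  ~c = 11110000111100001111000011110000
  ((e | b) | ~c) = 11110101111111111111010111111111
  ~d = 11001100110011001100110011001100
  (c & ~d) = 00001100000011000000110000001100
  ~a = 11111111111111110000000000000000
  ~b = 11111111000000001111111100000000
  (~a & ~b) = 11111111000000000000000000000000
  ((c & ~d) & (~a & ~b)) = 00001100000000000000000000000000
  (((e | b) | ~c) | ((c & ~d) & (~a & ~b))) = 11111101111111111111010111111111

(((e | b) | ~c) | ((c & ~d) & (~a & ~b)))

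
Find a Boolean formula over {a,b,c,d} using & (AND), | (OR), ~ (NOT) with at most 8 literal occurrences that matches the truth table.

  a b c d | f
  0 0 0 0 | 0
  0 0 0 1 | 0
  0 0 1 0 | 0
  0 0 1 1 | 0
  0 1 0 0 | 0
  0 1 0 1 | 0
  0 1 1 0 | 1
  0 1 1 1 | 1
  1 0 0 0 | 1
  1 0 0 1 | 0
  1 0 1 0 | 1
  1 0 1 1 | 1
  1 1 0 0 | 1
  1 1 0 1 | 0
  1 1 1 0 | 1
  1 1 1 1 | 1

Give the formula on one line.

(((((d & a) | (b & ~c)) | b) & c) | (a & ~d))

  (d & a) = 0000000001010101
  ~c = 1100110011001100
  (b & ~c) = 0000110000001100
  ((d & a) | (b & ~c)) = 0000110001011101
  (((d & a) | (b & ~c)) | b) = 0000111101011111
  ((((d & a) | (b & ~c)) | b) & c) = 0000001100010011
  ~d = 1010101010101010
  (a & ~d) = 0000000010101010
  (((((d & a) | (b & ~c)) | b) & c) | (a & ~d)) = 0000001110111011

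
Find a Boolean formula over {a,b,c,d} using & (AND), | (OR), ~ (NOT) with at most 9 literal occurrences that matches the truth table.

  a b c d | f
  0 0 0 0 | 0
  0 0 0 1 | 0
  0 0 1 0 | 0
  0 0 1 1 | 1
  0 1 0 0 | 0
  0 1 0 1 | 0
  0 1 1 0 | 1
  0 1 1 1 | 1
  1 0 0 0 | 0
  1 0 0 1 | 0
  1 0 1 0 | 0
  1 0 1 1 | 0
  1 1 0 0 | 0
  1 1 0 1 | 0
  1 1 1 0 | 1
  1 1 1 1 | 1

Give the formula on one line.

  (b & c) = 0000001100000011
  ~b = 1111000011110000
  ~a = 1111111100000000
  (c & ~a) = 0011001100000000
  (~b & (c & ~a)) = 0011000000000000
  (d | b) = 0101111101011111
  ((~b & (c & ~a)) & (d | b)) = 0001000000000000
  ((b & c) | ((~b & (c & ~a)) & (d | b))) = 0001001100000011

((b & c) | ((~b & (c & ~a)) & (d | b)))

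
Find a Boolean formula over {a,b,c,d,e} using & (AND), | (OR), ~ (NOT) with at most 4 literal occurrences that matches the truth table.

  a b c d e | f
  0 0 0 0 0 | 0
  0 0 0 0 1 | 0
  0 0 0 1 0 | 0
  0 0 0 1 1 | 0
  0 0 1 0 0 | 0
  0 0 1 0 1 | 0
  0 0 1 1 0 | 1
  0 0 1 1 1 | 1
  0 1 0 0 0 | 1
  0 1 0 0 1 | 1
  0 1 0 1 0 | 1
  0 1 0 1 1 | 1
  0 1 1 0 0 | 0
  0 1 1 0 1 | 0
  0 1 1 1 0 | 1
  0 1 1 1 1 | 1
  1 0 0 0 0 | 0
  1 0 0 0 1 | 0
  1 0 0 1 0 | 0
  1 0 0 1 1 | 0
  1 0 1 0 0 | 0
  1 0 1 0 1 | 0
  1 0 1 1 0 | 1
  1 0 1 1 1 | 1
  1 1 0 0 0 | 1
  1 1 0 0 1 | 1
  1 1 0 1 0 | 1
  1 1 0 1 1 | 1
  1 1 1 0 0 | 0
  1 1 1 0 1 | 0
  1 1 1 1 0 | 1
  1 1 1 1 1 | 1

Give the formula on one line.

((~c & b) | (c & d))

  ~c = 11110000111100001111000011110000
  (~c & b) = 00000000111100000000000011110000
  (c & d) = 00000011000000110000001100000011
  ((~c & b) | (c & d)) = 00000011111100110000001111110011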